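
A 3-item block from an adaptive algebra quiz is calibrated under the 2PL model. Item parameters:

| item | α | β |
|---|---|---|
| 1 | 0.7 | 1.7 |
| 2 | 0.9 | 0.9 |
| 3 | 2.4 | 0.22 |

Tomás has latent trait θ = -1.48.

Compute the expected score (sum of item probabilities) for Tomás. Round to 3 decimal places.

0.219

P(θ) = 1 / (1 + exp(−α(θ − β)))
P_1 = 1/(1+e^{2.2260}) = 0.0974
P_2 = 1/(1+e^{2.1420}) = 0.1051
P_3 = 1/(1+e^{4.0800}) = 0.0166
E[score] = 0.0974 + 0.1051 + 0.0166 = 0.2191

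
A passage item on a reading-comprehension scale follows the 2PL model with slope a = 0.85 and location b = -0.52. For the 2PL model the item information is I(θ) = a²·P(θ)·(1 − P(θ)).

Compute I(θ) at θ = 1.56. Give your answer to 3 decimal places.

P = 1/(1+e^{-1.7680}) = 0.8542
P(1−P) = 0.8542 × 0.1458 = 0.1245
I = a² × P(1−P) = 0.85² × 0.1245 = 0.08998

0.090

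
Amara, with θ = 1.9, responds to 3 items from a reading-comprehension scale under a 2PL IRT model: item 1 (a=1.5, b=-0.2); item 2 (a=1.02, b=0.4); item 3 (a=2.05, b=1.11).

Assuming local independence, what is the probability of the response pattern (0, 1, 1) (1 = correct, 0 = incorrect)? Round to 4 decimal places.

P(θ) = 1 / (1 + exp(−a(θ − b)))
P_1 = 1/(1+e^{-3.1500}) = 0.9589
P_2 = 1/(1+e^{-1.5300}) = 0.8220
P_3 = 1/(1+e^{-1.6195}) = 0.8347
L = (1−P_1) × P_2 × P_3 = 0.0411 × 0.8220 × 0.8347 = 0.02819

0.0282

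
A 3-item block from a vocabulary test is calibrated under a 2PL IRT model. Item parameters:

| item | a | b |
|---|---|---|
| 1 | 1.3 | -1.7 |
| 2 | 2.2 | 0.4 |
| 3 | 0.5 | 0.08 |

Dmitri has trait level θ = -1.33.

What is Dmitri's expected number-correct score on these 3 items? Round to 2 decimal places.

P(θ) = 1 / (1 + exp(−a(θ − b)))
P_1 = 1/(1+e^{-0.4810}) = 0.6180
P_2 = 1/(1+e^{3.8060}) = 0.0218
P_3 = 1/(1+e^{0.7050}) = 0.3307
E[score] = 0.6180 + 0.0218 + 0.3307 = 0.9704

0.97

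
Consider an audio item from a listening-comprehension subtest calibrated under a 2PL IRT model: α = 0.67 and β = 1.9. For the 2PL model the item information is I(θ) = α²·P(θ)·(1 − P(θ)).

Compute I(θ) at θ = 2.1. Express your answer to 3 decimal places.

0.112

P = 1/(1+e^{-0.1340}) = 0.5334
P(1−P) = 0.5334 × 0.4666 = 0.2489
I = α² × P(1−P) = 0.67² × 0.2489 = 0.11172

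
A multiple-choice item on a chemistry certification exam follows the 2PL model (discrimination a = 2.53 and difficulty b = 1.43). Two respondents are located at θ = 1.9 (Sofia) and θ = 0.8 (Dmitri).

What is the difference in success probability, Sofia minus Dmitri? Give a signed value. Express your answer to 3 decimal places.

0.598

P(θ) = 1 / (1 + exp(−a(θ − b)))
P(Sofia) = 0.7666  [exponent 1.1891]
P(Dmitri) = 0.1688  [exponent -1.5939]
Difference = 0.7666 − 0.1688 = 0.5977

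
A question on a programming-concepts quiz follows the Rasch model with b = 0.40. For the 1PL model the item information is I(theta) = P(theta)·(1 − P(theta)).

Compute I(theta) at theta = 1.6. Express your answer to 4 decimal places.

P = 1/(1+e^{-1.2000}) = 0.7685
P(1−P) = 0.7685 × 0.2315 = 0.1779
I = P(1−P) = 0.17789

0.1779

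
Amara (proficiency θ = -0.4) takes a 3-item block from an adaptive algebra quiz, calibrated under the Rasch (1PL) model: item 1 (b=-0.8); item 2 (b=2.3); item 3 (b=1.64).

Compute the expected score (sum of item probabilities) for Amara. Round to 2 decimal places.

P(θ) = 1 / (1 + exp(−(θ − b)))
P_1 = 1/(1+e^{-0.4000}) = 0.5987
P_2 = 1/(1+e^{2.7000}) = 0.0630
P_3 = 1/(1+e^{2.0400}) = 0.1151
E[score] = 0.5987 + 0.0630 + 0.1151 = 0.7767

0.78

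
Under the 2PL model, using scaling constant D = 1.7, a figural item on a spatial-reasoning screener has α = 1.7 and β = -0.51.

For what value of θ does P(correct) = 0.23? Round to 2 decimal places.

P(θ) = 1 / (1 + exp(−D·α(θ − β)))
logit = ln(0.2300/0.7700) = -1.2083
θ = β + logit/(1.7·α) = -0.51 + (-1.2083)/2.8900 = -0.9281

-0.93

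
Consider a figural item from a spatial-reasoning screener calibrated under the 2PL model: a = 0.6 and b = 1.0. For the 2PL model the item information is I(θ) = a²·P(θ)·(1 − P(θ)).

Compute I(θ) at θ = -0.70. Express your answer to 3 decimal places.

0.070

P = 1/(1+e^{1.0200}) = 0.2650
P(1−P) = 0.2650 × 0.7350 = 0.1948
I = a² × P(1−P) = 0.6² × 0.1948 = 0.07012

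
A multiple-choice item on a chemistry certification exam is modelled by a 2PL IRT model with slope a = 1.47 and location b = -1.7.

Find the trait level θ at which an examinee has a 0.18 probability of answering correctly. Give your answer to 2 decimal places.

-2.73

P(θ) = 1 / (1 + exp(−a(θ − b)))
logit = ln(0.1800/0.8200) = -1.5163
θ = b + logit/(a) = -1.7 + (-1.5163)/1.4700 = -2.7315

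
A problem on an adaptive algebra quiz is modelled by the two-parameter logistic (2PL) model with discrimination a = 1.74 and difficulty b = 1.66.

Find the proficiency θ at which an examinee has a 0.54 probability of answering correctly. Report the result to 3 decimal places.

1.752

P(θ) = 1 / (1 + exp(−a(θ − b)))
logit = ln(0.5400/0.4600) = 0.1603
θ = b + logit/(a) = 1.66 + 0.1603/1.7400 = 1.7522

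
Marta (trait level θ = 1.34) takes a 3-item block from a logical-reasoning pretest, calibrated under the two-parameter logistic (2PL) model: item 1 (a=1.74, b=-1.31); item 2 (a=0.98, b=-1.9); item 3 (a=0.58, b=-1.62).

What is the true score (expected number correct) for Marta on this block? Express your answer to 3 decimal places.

2.798

P(θ) = 1 / (1 + exp(−a(θ − b)))
P_1 = 1/(1+e^{-4.6110}) = 0.9902
P_2 = 1/(1+e^{-3.1752}) = 0.9599
P_3 = 1/(1+e^{-1.7168}) = 0.8477
E[score] = 0.9902 + 0.9599 + 0.8477 = 2.7978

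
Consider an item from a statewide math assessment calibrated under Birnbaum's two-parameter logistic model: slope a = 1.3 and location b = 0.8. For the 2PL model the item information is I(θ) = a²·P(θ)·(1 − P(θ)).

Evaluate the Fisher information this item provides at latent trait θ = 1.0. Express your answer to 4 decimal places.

0.4154

P = 1/(1+e^{-0.2600}) = 0.5646
P(1−P) = 0.5646 × 0.4354 = 0.2458
I = a² × P(1−P) = 1.3² × 0.2458 = 0.41544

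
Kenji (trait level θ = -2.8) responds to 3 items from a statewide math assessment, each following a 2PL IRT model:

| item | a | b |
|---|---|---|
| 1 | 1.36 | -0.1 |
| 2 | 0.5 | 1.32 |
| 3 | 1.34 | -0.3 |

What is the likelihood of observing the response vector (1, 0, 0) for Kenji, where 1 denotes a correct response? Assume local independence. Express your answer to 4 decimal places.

0.0212

P(θ) = 1 / (1 + exp(−a(θ − b)))
P_1 = 1/(1+e^{3.6720}) = 0.0248
P_2 = 1/(1+e^{2.0600}) = 0.1130
P_3 = 1/(1+e^{3.3500}) = 0.0339
L = P_1 × (1−P_2) × (1−P_3) = 0.0248 × 0.8870 × 0.9661 = 0.02125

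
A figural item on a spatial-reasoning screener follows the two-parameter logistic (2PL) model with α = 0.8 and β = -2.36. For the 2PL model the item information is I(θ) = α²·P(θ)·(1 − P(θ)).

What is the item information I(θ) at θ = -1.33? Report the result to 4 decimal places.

0.1356

P = 1/(1+e^{-0.8240}) = 0.6951
P(1−P) = 0.6951 × 0.3049 = 0.2119
I = α² × P(1−P) = 0.8² × 0.2119 = 0.13564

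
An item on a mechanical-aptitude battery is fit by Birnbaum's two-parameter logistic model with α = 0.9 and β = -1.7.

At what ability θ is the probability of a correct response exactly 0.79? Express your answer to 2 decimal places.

-0.23

P(θ) = 1 / (1 + exp(−α(θ − β)))
logit = ln(0.7900/0.2100) = 1.3249
θ = β + logit/(α) = -1.7 + 1.3249/0.9000 = -0.2279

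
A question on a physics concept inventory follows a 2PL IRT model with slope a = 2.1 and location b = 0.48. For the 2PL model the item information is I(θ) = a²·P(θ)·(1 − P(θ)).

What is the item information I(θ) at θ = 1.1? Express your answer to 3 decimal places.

0.741

P = 1/(1+e^{-1.3020}) = 0.7862
P(1−P) = 0.7862 × 0.2138 = 0.1681
I = a² × P(1−P) = 2.1² × 0.1681 = 0.74135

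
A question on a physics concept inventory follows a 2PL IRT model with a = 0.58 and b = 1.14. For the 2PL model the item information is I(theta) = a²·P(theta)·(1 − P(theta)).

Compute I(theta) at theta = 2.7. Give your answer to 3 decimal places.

0.069

P = 1/(1+e^{-0.9048}) = 0.7119
P(1−P) = 0.7119 × 0.2881 = 0.2051
I = a² × P(1−P) = 0.58² × 0.2051 = 0.06899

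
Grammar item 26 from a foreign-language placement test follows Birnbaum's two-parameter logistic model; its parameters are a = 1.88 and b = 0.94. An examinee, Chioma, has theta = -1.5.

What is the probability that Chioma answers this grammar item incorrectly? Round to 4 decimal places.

P(theta) = 1 / (1 + exp(−a(theta − b)))
Exponent: 1.88 × (-1.5 − 0.94) = -4.5872
1/(1 + e^{4.5872}) = 0.0101
P(incorrect) = 1 − 0.0101 = 0.9899

0.9899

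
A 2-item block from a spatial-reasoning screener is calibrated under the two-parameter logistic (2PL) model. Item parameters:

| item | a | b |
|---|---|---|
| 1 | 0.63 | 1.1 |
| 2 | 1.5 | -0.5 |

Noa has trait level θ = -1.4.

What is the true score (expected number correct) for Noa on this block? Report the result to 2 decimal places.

P(θ) = 1 / (1 + exp(−a(θ − b)))
P_1 = 1/(1+e^{1.5750}) = 0.1715
P_2 = 1/(1+e^{1.3500}) = 0.2059
E[score] = 0.1715 + 0.2059 = 0.3774

0.38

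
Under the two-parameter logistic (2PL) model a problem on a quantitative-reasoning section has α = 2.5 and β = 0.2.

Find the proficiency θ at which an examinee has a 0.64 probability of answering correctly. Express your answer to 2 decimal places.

0.43

P(θ) = 1 / (1 + exp(−α(θ − β)))
logit = ln(0.6400/0.3600) = 0.5754
θ = β + logit/(α) = 0.2 + 0.5754/2.5000 = 0.4301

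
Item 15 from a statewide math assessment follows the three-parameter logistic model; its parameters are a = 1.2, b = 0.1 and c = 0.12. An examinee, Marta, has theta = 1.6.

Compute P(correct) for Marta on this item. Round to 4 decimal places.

P(theta) = c + (1 − c) · 1 / (1 + exp(−a(theta − b)))
Exponent: 1.2 × (1.6 − 0.1) = 1.8000
1/(1 + e^{-1.8000}) = 0.8581
P = 0.12 + 0.88 × 0.8581 = 0.8752

0.8752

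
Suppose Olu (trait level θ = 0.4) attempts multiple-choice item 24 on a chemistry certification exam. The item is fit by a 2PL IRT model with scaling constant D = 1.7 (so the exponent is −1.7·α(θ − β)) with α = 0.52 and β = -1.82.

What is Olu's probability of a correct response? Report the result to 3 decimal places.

P(θ) = 1 / (1 + exp(−D·α(θ − β)))
Exponent: 1.7 × 0.52 × (0.4 − (-1.82)) = 1.9625
1/(1 + e^{-1.9625}) = 0.8768
P = 0.8768

0.877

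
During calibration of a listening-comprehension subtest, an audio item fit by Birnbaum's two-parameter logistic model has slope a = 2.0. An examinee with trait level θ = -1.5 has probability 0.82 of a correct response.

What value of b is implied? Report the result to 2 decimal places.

P(θ) = 1 / (1 + exp(−a(θ − b)))
logit(0.82) = ln(0.82/0.18) = 1.5163
b = θ − logit/(a) = -1.5 − 1.5163/2.0000 = -2.2582

-2.26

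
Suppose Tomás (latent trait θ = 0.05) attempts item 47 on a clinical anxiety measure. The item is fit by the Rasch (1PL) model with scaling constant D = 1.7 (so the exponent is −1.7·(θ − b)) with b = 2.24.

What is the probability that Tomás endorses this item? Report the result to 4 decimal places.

0.0236

P(θ) = 1 / (1 + exp(−D·(θ − b)))
Exponent: 1.7 × (0.05 − 2.24) = -3.7230
1/(1 + e^{3.7230}) = 0.0236
P = 0.0236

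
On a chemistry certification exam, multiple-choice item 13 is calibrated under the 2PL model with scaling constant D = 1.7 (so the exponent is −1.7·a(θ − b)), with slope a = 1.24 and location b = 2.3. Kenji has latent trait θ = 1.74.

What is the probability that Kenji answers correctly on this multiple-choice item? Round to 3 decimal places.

P(θ) = 1 / (1 + exp(−D·a(θ − b)))
Exponent: 1.7 × 1.24 × (1.74 − 2.3) = -1.1805
1/(1 + e^{1.1805}) = 0.2350
P = 0.2350

0.235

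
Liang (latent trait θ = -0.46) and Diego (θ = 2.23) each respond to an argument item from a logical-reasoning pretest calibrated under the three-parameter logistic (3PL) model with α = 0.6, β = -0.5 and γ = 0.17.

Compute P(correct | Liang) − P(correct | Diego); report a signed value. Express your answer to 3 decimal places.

P(θ) = γ + (1 − γ) · 1 / (1 + exp(−α(θ − β)))
P(Liang) = 0.5900  [exponent 0.0240]
P(Diego) = 0.8649  [exponent 1.6380]
Difference = 0.5900 − 0.8649 = -0.2749

-0.275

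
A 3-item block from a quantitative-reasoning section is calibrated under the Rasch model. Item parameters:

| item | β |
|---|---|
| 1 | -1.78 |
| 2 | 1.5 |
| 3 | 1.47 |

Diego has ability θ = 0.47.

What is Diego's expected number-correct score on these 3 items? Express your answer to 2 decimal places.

P(θ) = 1 / (1 + exp(−(θ − β)))
P_1 = 1/(1+e^{-2.2500}) = 0.9047
P_2 = 1/(1+e^{1.0300}) = 0.2631
P_3 = 1/(1+e^{1.0000}) = 0.2689
E[score] = 0.9047 + 0.2631 + 0.2689 = 1.4367

1.44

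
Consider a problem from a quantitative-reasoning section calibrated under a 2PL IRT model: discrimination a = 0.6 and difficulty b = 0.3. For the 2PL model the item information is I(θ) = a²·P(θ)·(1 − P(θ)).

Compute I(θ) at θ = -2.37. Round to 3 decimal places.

P = 1/(1+e^{1.6020}) = 0.1677
P(1−P) = 0.1677 × 0.8323 = 0.1396
I = a² × P(1−P) = 0.6² × 0.1396 = 0.05025

0.050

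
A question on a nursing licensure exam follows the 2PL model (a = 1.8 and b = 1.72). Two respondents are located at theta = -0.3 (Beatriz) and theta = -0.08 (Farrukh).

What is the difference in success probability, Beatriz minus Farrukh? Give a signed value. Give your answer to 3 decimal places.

-0.012

P(theta) = 1 / (1 + exp(−a(theta − b)))
P(Beatriz) = 0.0257  [exponent -3.6360]
P(Farrukh) = 0.0377  [exponent -3.2400]
Difference = 0.0257 − 0.0377 = -0.0120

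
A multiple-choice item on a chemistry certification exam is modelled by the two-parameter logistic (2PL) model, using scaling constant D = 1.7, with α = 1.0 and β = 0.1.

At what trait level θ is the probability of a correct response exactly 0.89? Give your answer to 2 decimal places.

1.33

P(θ) = 1 / (1 + exp(−D·α(θ − β)))
logit = ln(0.8900/0.1100) = 2.0907
θ = β + logit/(1.7·α) = 0.1 + 2.0907/1.7000 = 1.3298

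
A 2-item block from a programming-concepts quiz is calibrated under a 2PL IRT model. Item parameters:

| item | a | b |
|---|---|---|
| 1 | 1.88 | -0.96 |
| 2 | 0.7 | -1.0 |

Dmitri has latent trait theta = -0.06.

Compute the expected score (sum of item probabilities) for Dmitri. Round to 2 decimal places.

P(theta) = 1 / (1 + exp(−a(theta − b)))
P_1 = 1/(1+e^{-1.6920}) = 0.8445
P_2 = 1/(1+e^{-0.6580}) = 0.6588
E[score] = 0.8445 + 0.6588 = 1.5033

1.50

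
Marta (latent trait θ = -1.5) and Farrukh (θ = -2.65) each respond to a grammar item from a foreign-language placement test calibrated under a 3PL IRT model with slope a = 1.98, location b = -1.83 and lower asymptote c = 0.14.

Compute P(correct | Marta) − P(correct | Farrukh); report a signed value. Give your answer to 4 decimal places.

P(θ) = c + (1 − c) · 1 / (1 + exp(−a(θ − b)))
P(Marta) = 0.7057  [exponent 0.6534]
P(Farrukh) = 0.2816  [exponent -1.6236]
Difference = 0.7057 − 0.2816 = 0.4240

0.4240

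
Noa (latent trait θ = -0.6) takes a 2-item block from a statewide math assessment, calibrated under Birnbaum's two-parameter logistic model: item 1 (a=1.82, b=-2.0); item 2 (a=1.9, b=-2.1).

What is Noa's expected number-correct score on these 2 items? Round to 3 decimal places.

P(θ) = 1 / (1 + exp(−a(θ − b)))
P_1 = 1/(1+e^{-2.5480}) = 0.9274
P_2 = 1/(1+e^{-2.8500}) = 0.9453
E[score] = 0.9274 + 0.9453 = 1.8728

1.873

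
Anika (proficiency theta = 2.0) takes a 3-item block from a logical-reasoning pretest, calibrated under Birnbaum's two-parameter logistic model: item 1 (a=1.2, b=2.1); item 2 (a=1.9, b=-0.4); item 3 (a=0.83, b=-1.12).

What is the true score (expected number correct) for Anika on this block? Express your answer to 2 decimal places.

P(theta) = 1 / (1 + exp(−a(theta − b)))
P_1 = 1/(1+e^{0.1200}) = 0.4700
P_2 = 1/(1+e^{-4.5600}) = 0.9896
P_3 = 1/(1+e^{-2.5896}) = 0.9302
E[score] = 0.4700 + 0.9896 + 0.9302 = 2.3899

2.39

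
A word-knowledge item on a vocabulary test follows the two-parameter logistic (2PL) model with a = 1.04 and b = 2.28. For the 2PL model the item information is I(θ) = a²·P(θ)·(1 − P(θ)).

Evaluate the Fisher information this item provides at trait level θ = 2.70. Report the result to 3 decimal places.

0.258

P = 1/(1+e^{-0.4368}) = 0.6075
P(1−P) = 0.6075 × 0.3925 = 0.2384
I = a² × P(1−P) = 1.04² × 0.2384 = 0.25790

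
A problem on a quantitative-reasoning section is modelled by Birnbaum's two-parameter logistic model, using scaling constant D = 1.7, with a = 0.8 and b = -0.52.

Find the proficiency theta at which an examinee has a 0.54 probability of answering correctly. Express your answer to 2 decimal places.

-0.40

P(theta) = 1 / (1 + exp(−D·a(theta − b)))
logit = ln(0.5400/0.4600) = 0.1603
theta = b + logit/(1.7·a) = -0.52 + 0.1603/1.3600 = -0.4021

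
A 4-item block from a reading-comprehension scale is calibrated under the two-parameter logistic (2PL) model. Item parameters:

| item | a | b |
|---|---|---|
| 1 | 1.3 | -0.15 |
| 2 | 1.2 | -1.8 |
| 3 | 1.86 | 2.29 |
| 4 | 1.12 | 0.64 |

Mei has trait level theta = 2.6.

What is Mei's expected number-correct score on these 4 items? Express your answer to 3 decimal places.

3.508

P(theta) = 1 / (1 + exp(−a(theta − b)))
P_1 = 1/(1+e^{-3.5750}) = 0.9727
P_2 = 1/(1+e^{-5.2800}) = 0.9949
P_3 = 1/(1+e^{-0.5766}) = 0.6403
P_4 = 1/(1+e^{-2.1952}) = 0.8998
E[score] = 0.9727 + 0.9949 + 0.6403 + 0.8998 = 3.5078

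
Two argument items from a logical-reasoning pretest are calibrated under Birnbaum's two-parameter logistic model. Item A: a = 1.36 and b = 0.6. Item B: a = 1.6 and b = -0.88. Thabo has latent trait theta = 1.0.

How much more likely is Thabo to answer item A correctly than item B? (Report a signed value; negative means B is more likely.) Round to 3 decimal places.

-0.320

P(theta) = 1 / (1 + exp(−a(theta − b)))
P_A = 0.6327
P_B = 0.9529
P_A − P_B = -0.3202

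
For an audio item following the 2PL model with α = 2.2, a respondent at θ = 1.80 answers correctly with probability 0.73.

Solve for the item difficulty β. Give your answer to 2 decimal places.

P(θ) = 1 / (1 + exp(−α(θ − β)))
logit(0.73) = ln(0.73/0.27) = 0.9946
β = θ − logit/(α) = 1.80 − 0.9946/2.2000 = 1.3479

1.35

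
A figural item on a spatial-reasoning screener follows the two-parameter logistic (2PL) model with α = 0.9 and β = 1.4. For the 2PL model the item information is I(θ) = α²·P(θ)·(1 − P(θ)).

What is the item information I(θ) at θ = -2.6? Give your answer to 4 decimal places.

0.0210

P = 1/(1+e^{3.6000}) = 0.0266
P(1−P) = 0.0266 × 0.9734 = 0.0259
I = α² × P(1−P) = 0.9² × 0.0259 = 0.02097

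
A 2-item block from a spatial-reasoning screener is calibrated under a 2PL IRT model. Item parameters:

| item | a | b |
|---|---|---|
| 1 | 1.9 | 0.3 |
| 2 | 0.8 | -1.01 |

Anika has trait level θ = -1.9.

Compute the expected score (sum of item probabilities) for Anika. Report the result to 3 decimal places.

0.344

P(θ) = 1 / (1 + exp(−a(θ − b)))
P_1 = 1/(1+e^{4.1800}) = 0.0151
P_2 = 1/(1+e^{0.7120}) = 0.3292
E[score] = 0.0151 + 0.3292 = 0.3442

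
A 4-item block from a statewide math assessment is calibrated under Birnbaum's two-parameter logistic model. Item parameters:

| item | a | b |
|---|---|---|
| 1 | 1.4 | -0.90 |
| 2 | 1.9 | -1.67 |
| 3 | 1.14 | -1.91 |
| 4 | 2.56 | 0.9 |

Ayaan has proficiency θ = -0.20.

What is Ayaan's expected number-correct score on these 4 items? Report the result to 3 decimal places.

P(θ) = 1 / (1 + exp(−a(θ − b)))
P_1 = 1/(1+e^{-0.9800}) = 0.7271
P_2 = 1/(1+e^{-2.7930}) = 0.9423
P_3 = 1/(1+e^{-1.9494}) = 0.8754
P_4 = 1/(1+e^{2.8160}) = 0.0565
E[score] = 0.7271 + 0.9423 + 0.8754 + 0.0565 = 2.6013

2.601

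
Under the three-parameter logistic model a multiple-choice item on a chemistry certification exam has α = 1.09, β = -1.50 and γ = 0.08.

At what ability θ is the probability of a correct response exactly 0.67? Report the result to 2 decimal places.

P(θ) = γ + (1 − γ) · 1 / (1 + exp(−α(θ − β)))
Remove guessing floor: (0.67 − 0.08)/(1 − 0.08) = 0.6413
logit = ln(0.6413/0.3587) = 0.5810
θ = β + logit/(α) = -1.50 + 0.5810/1.0900 = -0.9669

-0.97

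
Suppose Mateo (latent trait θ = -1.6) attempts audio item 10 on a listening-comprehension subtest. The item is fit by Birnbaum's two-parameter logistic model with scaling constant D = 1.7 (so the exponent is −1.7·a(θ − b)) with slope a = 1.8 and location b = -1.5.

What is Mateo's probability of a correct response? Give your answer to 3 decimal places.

P(θ) = 1 / (1 + exp(−D·a(θ − b)))
Exponent: 1.7 × 1.8 × (-1.6 − (-1.5)) = -0.3060
1/(1 + e^{0.3060}) = 0.4241
P = 0.4241

0.424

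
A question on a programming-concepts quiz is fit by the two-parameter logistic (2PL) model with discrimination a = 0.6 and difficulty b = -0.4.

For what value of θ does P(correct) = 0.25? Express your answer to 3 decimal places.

P(θ) = 1 / (1 + exp(−a(θ − b)))
logit = ln(0.2500/0.7500) = -1.0986
θ = b + logit/(a) = -0.4 + (-1.0986)/0.6000 = -2.2310

-2.231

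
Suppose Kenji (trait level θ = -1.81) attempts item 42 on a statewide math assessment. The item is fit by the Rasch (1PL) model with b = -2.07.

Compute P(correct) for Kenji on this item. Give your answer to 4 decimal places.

P(θ) = 1 / (1 + exp(−(θ − b)))
Exponent: (-1.81 − (-2.07)) = 0.2600
1/(1 + e^{-0.2600}) = 0.5646
P = 0.5646

0.5646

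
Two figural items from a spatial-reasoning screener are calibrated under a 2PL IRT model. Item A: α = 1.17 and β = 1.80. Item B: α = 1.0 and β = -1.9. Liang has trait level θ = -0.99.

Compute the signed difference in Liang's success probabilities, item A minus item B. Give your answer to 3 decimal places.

-0.676

P(θ) = 1 / (1 + exp(−α(θ − β)))
P_A = 0.0368
P_B = 0.7130
P_A − P_B = -0.6762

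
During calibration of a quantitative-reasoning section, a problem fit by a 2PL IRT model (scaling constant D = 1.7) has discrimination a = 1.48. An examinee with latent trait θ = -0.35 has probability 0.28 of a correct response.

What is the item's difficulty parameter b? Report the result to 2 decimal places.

P(θ) = 1 / (1 + exp(−D·a(θ − b)))
logit(0.28) = ln(0.28/0.72) = -0.9445
b = θ − logit/(1.7·a) = -0.35 − (-0.9445)/2.5160 = 0.0254

0.03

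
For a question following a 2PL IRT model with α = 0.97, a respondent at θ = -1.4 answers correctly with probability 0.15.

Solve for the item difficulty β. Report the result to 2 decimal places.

0.39

P(θ) = 1 / (1 + exp(−α(θ − β)))
logit(0.15) = ln(0.15/0.85) = -1.7346
β = θ − logit/(α) = -1.4 − (-1.7346)/0.9700 = 0.3882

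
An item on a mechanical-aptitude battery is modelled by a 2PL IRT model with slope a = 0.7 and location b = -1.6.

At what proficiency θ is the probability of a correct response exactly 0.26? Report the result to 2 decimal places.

-3.09

P(θ) = 1 / (1 + exp(−a(θ − b)))
logit = ln(0.2600/0.7400) = -1.0460
θ = b + logit/(a) = -1.6 + (-1.0460)/0.7000 = -3.0942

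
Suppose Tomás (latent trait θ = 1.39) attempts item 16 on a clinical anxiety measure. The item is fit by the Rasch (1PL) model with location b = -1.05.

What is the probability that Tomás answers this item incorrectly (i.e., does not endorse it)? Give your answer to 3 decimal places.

P(θ) = 1 / (1 + exp(−(θ − b)))
Exponent: (1.39 − (-1.05)) = 2.4400
1/(1 + e^{-2.4400}) = 0.9198
P = 0.9198
P(incorrect) = 1 − 0.9198 = 0.0802

0.080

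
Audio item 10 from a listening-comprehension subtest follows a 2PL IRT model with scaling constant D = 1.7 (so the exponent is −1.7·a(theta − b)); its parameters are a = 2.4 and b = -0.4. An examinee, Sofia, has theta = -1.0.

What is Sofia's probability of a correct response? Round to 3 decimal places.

0.080

P(theta) = 1 / (1 + exp(−D·a(theta − b)))
Exponent: 1.7 × 2.4 × (-1.0 − (-0.4)) = -2.4480
1/(1 + e^{2.4480}) = 0.0796
P = 0.0796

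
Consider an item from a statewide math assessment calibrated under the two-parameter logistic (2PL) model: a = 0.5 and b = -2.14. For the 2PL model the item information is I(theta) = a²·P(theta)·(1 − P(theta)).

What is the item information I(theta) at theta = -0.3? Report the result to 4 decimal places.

0.0509

P = 1/(1+e^{-0.9200}) = 0.7150
P(1−P) = 0.7150 × 0.2850 = 0.2038
I = a² × P(1−P) = 0.5² × 0.2038 = 0.05094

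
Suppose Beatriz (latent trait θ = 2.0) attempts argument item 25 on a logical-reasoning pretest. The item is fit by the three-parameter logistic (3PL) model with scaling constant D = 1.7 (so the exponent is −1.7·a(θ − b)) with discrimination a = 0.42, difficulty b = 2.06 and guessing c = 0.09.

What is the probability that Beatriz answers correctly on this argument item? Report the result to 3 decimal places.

P(θ) = c + (1 − c) · 1 / (1 + exp(−D·a(θ − b)))
Exponent: 1.7 × 0.42 × (2.0 − 2.06) = -0.0428
1/(1 + e^{0.0428}) = 0.4893
P = 0.09 + 0.91 × 0.4893 = 0.5353

0.535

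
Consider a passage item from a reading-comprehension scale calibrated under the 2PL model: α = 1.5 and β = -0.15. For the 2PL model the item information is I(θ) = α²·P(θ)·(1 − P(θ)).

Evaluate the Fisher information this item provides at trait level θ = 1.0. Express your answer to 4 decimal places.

0.2888

P = 1/(1+e^{-1.7250}) = 0.8488
P(1−P) = 0.8488 × 0.1512 = 0.1284
I = α² × P(1−P) = 1.5² × 0.1284 = 0.28881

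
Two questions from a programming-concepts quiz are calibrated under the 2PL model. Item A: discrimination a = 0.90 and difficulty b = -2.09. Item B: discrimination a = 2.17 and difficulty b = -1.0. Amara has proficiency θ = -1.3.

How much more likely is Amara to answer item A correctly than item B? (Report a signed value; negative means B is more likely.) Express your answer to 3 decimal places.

P(θ) = 1 / (1 + exp(−a(θ − b)))
P_A = 0.6706
P_B = 0.3428
P_A − P_B = 0.3279

0.328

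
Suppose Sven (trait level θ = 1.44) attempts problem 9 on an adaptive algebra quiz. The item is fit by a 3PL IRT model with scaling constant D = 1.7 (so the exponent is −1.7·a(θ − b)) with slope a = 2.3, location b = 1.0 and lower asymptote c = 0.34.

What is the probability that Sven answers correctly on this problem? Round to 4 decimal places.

0.8998

P(θ) = c + (1 − c) · 1 / (1 + exp(−D·a(θ − b)))
Exponent: 1.7 × 2.3 × (1.44 − 1.0) = 1.7204
1/(1 + e^{-1.7204}) = 0.8482
P = 0.34 + 0.66 × 0.8482 = 0.8998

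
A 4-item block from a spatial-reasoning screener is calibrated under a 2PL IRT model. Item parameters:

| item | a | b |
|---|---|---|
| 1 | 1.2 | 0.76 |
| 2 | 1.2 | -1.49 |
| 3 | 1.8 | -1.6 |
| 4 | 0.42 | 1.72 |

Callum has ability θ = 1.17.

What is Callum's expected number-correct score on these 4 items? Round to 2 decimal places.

3.02

P(θ) = 1 / (1 + exp(−a(θ − b)))
P_1 = 1/(1+e^{-0.4920}) = 0.6206
P_2 = 1/(1+e^{-3.1920}) = 0.9605
P_3 = 1/(1+e^{-4.9860}) = 0.9932
P_4 = 1/(1+e^{0.2310}) = 0.4425
E[score] = 0.6206 + 0.9605 + 0.9932 + 0.4425 = 3.0168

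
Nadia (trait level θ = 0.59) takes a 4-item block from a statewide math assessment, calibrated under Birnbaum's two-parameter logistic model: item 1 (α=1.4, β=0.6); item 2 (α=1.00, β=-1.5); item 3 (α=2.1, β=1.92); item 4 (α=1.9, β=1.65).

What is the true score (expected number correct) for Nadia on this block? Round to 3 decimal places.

1.562

P(θ) = 1 / (1 + exp(−α(θ − β)))
P_1 = 1/(1+e^{0.0140}) = 0.4965
P_2 = 1/(1+e^{-2.0900}) = 0.8899
P_3 = 1/(1+e^{2.7930}) = 0.0577
P_4 = 1/(1+e^{2.0140}) = 0.1177
E[score] = 0.4965 + 0.8899 + 0.0577 + 0.1177 = 1.5619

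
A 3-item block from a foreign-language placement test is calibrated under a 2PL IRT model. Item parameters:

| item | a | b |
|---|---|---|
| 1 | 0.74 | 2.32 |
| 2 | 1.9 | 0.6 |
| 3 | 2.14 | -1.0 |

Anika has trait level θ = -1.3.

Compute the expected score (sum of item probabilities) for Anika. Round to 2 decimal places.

P(θ) = 1 / (1 + exp(−a(θ − b)))
P_1 = 1/(1+e^{2.6788}) = 0.0642
P_2 = 1/(1+e^{3.6100}) = 0.0263
P_3 = 1/(1+e^{0.6420}) = 0.3448
E[score] = 0.0642 + 0.0263 + 0.3448 = 0.4354

0.44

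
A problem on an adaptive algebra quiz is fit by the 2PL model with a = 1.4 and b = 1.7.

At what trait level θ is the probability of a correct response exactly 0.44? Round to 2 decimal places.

P(θ) = 1 / (1 + exp(−a(θ − b)))
logit = ln(0.4400/0.5600) = -0.2412
θ = b + logit/(a) = 1.7 + (-0.2412)/1.4000 = 1.5277

1.53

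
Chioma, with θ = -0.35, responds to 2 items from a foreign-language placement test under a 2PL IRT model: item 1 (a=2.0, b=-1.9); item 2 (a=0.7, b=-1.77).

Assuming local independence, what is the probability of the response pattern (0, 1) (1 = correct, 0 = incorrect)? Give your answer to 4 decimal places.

0.0315

P(θ) = 1 / (1 + exp(−a(θ − b)))
P_1 = 1/(1+e^{-3.1000}) = 0.9569
P_2 = 1/(1+e^{-0.9940}) = 0.7299
L = (1−P_1) × P_2 = 0.0431 × 0.7299 = 0.03146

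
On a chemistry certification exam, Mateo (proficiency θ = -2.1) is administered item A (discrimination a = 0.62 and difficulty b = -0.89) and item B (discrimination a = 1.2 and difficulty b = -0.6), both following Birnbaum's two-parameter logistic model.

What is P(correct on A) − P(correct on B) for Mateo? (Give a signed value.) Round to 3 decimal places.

P(θ) = 1 / (1 + exp(−a(θ − b)))
P_A = 0.3208
P_B = 0.1419
P_A − P_B = 0.1789

0.179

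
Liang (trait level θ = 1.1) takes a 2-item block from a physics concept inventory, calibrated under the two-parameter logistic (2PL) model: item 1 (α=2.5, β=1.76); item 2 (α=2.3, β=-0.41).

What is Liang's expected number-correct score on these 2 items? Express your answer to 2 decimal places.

P(θ) = 1 / (1 + exp(−α(θ − β)))
P_1 = 1/(1+e^{1.6500}) = 0.1611
P_2 = 1/(1+e^{-3.4730}) = 0.9699
E[score] = 0.1611 + 0.9699 = 1.1310

1.13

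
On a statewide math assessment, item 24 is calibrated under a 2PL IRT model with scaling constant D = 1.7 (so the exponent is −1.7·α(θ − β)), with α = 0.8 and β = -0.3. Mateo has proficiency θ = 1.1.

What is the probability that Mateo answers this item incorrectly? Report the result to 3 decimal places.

P(θ) = 1 / (1 + exp(−D·α(θ − β)))
Exponent: 1.7 × 0.8 × (1.1 − (-0.3)) = 1.9040
1/(1 + e^{-1.9040}) = 0.8703
P = 0.8703
P(incorrect) = 1 − 0.8703 = 0.1297

0.130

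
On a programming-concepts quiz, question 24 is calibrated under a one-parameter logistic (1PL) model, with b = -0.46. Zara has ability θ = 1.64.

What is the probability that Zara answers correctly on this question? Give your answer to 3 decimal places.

0.891

P(θ) = 1 / (1 + exp(−(θ − b)))
Exponent: (1.64 − (-0.46)) = 2.1000
1/(1 + e^{-2.1000}) = 0.8909
P = 0.8909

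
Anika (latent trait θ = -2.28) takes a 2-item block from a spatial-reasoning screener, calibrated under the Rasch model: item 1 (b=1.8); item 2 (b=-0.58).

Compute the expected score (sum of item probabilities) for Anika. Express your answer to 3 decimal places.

P(θ) = 1 / (1 + exp(−(θ − b)))
P_1 = 1/(1+e^{4.0800}) = 0.0166
P_2 = 1/(1+e^{1.7000}) = 0.1545
E[score] = 0.0166 + 0.1545 = 0.1711

0.171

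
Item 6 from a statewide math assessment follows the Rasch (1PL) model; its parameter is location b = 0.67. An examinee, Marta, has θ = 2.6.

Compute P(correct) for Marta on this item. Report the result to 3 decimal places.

0.873

P(θ) = 1 / (1 + exp(−(θ − b)))
Exponent: (2.6 − 0.67) = 1.9300
1/(1 + e^{-1.9300}) = 0.8732
P = 0.8732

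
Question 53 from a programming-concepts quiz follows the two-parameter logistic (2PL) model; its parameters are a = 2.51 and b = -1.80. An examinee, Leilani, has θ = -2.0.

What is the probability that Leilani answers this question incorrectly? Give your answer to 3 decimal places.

P(θ) = 1 / (1 + exp(−a(θ − b)))
Exponent: 2.51 × (-2.0 − (-1.80)) = -0.5020
1/(1 + e^{0.5020}) = 0.3771
P(incorrect) = 1 − 0.3771 = 0.6229

0.623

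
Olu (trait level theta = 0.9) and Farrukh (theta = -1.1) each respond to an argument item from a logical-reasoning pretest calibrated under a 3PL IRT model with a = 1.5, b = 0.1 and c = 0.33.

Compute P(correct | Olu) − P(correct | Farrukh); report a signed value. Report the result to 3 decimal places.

0.420

P(theta) = c + (1 − c) · 1 / (1 + exp(−a(theta − b)))
P(Olu) = 0.8449  [exponent 1.2000]
P(Farrukh) = 0.4250  [exponent -1.8000]
Difference = 0.8449 − 0.4250 = 0.4199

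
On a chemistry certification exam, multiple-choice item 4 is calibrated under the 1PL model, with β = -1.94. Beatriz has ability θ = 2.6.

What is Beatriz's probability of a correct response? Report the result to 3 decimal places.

P(θ) = 1 / (1 + exp(−(θ − β)))
Exponent: (2.6 − (-1.94)) = 4.5400
1/(1 + e^{-4.5400}) = 0.9894
P = 0.9894

0.989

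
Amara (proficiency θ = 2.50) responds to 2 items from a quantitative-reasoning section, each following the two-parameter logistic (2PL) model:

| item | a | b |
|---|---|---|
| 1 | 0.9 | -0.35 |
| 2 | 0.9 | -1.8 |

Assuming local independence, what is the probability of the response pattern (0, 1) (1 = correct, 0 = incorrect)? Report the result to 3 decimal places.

P(θ) = 1 / (1 + exp(−a(θ − b)))
P_1 = 1/(1+e^{-2.5650}) = 0.9286
P_2 = 1/(1+e^{-3.8700}) = 0.9796
L = (1−P_1) × P_2 = 0.0714 × 0.9796 = 0.06997

0.070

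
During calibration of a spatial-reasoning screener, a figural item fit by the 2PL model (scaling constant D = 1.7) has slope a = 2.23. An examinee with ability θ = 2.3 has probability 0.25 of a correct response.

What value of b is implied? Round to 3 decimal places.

P(θ) = 1 / (1 + exp(−D·a(θ − b)))
logit(0.25) = ln(0.25/0.75) = -1.0986
b = θ − logit/(1.7·a) = 2.3 − (-1.0986)/3.7910 = 2.5898

2.590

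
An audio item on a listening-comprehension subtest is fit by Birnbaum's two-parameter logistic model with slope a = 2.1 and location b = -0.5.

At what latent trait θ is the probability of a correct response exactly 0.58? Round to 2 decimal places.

-0.35

P(θ) = 1 / (1 + exp(−a(θ − b)))
logit = ln(0.5800/0.4200) = 0.3228
θ = b + logit/(a) = -0.5 + 0.3228/2.1000 = -0.3463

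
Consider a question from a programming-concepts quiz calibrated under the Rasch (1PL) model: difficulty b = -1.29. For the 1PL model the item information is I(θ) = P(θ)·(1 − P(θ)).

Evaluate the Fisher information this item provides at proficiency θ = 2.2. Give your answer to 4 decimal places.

0.0287

P = 1/(1+e^{-3.4900}) = 0.9704
P(1−P) = 0.9704 × 0.0296 = 0.0287
I = P(1−P) = 0.02872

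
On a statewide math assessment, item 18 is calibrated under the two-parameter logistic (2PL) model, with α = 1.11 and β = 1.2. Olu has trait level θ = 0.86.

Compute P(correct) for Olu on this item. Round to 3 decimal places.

P(θ) = 1 / (1 + exp(−α(θ − β)))
Exponent: 1.11 × (0.86 − 1.2) = -0.3774
1/(1 + e^{0.3774}) = 0.4068

0.407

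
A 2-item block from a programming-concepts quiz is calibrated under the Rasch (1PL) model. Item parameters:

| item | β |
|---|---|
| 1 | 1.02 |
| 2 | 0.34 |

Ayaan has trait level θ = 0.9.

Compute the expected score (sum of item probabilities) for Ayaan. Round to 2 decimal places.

P(θ) = 1 / (1 + exp(−(θ − β)))
P_1 = 1/(1+e^{0.1200}) = 0.4700
P_2 = 1/(1+e^{-0.5600}) = 0.6365
E[score] = 0.4700 + 0.6365 = 1.1065

1.11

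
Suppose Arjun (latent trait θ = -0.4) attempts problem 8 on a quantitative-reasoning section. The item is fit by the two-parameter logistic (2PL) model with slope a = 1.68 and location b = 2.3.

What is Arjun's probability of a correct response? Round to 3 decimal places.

0.011

P(θ) = 1 / (1 + exp(−a(θ − b)))
Exponent: 1.68 × (-0.4 − 2.3) = -4.5360
1/(1 + e^{4.5360}) = 0.0106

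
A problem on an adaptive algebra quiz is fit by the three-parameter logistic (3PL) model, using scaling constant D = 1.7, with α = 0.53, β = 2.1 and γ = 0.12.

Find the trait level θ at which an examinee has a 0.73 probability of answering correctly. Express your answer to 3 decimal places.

3.005

P(θ) = γ + (1 − γ) · 1 / (1 + exp(−D·α(θ − β)))
Remove guessing floor: (0.73 − 0.12)/(1 − 0.12) = 0.6932
logit = ln(0.6932/0.3068) = 0.8150
θ = β + logit/(1.7·α) = 2.1 + 0.8150/0.9010 = 3.0046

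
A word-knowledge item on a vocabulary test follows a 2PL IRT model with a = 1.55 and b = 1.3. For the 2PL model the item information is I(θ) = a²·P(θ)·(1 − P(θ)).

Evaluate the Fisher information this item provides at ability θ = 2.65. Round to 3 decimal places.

P = 1/(1+e^{-2.0925}) = 0.8902
P(1−P) = 0.8902 × 0.1098 = 0.0978
I = a² × P(1−P) = 1.55² × 0.0978 = 0.23488

0.235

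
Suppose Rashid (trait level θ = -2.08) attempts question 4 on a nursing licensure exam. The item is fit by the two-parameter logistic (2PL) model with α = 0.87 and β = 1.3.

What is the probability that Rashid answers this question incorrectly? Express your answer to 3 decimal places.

P(θ) = 1 / (1 + exp(−α(θ − β)))
Exponent: 0.87 × (-2.08 − 1.3) = -2.9406
1/(1 + e^{2.9406}) = 0.0502
P(incorrect) = 1 − 0.0502 = 0.9498

0.950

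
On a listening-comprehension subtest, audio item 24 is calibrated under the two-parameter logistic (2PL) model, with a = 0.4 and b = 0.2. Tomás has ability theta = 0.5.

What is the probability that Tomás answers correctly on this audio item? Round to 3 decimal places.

0.530

P(theta) = 1 / (1 + exp(−a(theta − b)))
Exponent: 0.4 × (0.5 − 0.2) = 0.1200
1/(1 + e^{-0.1200}) = 0.5300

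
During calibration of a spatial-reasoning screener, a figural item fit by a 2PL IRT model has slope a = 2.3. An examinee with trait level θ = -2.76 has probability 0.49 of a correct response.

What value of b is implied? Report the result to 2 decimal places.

P(θ) = 1 / (1 + exp(−a(θ − b)))
logit(0.49) = ln(0.49/0.51) = -0.0400
b = θ − logit/(a) = -2.76 − (-0.0400)/2.3000 = -2.7426

-2.74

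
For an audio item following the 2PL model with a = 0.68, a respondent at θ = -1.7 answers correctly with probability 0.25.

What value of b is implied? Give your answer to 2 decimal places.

P(θ) = 1 / (1 + exp(−a(θ − b)))
logit(0.25) = ln(0.25/0.75) = -1.0986
b = θ − logit/(a) = -1.7 − (-1.0986)/0.6800 = -0.0844

-0.08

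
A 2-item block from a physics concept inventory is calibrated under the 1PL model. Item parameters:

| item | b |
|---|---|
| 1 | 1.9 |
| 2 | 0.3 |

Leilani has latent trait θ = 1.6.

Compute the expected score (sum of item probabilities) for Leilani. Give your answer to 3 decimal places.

1.211

P(θ) = 1 / (1 + exp(−(θ − b)))
P_1 = 1/(1+e^{0.3000}) = 0.4256
P_2 = 1/(1+e^{-1.3000}) = 0.7858
E[score] = 0.4256 + 0.7858 = 1.2114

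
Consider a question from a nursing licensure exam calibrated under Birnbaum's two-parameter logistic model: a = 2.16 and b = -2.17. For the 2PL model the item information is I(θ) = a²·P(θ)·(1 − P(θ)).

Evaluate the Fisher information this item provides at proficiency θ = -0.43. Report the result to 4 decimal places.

P = 1/(1+e^{-3.7584}) = 0.9772
P(1−P) = 0.9772 × 0.0228 = 0.0223
I = a² × P(1−P) = 2.16² × 0.0223 = 0.10390

0.1039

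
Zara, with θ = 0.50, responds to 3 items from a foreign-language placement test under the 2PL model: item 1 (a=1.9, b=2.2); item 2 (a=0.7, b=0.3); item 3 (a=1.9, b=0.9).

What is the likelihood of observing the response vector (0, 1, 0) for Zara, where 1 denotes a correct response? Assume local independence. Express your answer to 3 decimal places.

P(θ) = 1 / (1 + exp(−a(θ − b)))
P_1 = 1/(1+e^{3.2300}) = 0.0381
P_2 = 1/(1+e^{-0.1400}) = 0.5349
P_3 = 1/(1+e^{0.7600}) = 0.3186
L = (1−P_1) × P_2 × (1−P_3) = 0.9619 × 0.5349 × 0.6814 = 0.35062

0.351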